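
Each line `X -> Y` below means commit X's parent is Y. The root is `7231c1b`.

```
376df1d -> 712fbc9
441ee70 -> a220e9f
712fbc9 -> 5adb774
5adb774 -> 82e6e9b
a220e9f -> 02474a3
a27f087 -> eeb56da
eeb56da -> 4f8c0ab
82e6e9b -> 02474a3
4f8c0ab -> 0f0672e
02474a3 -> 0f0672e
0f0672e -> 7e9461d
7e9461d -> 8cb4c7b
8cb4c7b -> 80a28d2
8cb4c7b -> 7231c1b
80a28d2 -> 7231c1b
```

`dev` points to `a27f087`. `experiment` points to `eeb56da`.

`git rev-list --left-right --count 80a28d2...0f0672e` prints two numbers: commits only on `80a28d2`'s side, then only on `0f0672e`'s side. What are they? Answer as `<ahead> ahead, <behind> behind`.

Reachable from 80a28d2: {7231c1b, 80a28d2}.
Reachable from 0f0672e: {0f0672e, 7231c1b, 7e9461d, 80a28d2, 8cb4c7b}.
Only in 80a28d2's history (ahead): {} — 0.
Only in 0f0672e's history (behind): {0f0672e, 7e9461d, 8cb4c7b} — 3.

0 ahead, 3 behind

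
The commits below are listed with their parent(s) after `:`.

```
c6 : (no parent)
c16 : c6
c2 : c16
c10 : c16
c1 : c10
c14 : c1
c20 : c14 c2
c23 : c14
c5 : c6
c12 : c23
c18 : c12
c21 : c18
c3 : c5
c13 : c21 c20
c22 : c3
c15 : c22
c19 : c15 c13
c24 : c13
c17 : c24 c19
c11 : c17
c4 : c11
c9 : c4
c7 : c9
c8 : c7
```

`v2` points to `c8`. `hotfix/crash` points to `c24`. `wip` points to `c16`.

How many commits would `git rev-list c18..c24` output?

Reachable from c24: {c1, c10, c12, c13, c14, c16, c18, c2, c20, c21, c23, c24, c6}.
Reachable from c18: {c1, c10, c12, c14, c16, c18, c23, c6}.
In c24's history but not c18's: {c13, c2, c20, c21, c24} — 5 commits.

5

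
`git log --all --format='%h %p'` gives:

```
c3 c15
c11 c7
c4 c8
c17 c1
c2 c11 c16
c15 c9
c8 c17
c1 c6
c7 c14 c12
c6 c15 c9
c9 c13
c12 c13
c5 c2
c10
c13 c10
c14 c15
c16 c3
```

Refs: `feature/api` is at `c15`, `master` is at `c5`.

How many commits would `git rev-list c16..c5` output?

6

Reachable from c5: {c10, c11, c12, c13, c14, c15, c16, c2, c3, c5, c7, c9}.
Reachable from c16: {c10, c13, c15, c16, c3, c9}.
In c5's history but not c16's: {c11, c12, c14, c2, c5, c7} — 6 commits.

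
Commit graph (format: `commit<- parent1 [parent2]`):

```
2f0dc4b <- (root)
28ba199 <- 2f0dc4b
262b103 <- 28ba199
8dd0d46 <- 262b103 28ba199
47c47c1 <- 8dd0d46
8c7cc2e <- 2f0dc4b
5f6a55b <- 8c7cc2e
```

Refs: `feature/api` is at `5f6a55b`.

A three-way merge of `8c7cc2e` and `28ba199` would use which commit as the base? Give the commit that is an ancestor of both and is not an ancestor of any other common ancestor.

Ancestors of 8c7cc2e: {2f0dc4b, 8c7cc2e}.
Ancestors of 28ba199: {28ba199, 2f0dc4b}.
Common ancestors: {2f0dc4b}.
The only common ancestor is 2f0dc4b, so it is the merge base.

2f0dc4b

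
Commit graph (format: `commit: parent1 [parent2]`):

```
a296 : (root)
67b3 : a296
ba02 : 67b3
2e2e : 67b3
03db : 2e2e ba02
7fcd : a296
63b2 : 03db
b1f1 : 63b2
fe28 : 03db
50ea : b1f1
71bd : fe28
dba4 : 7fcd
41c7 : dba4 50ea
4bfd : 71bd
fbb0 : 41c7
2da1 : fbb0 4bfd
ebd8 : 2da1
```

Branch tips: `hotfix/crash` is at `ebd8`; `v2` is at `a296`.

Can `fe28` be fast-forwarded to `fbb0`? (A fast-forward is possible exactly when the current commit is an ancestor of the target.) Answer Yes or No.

No

A fast-forward from fe28 to fbb0 is possible iff fe28 is an ancestor of fbb0.
Ancestors of fbb0: {03db, 2e2e, 41c7, 50ea, 63b2, 67b3, 7fcd, a296, b1f1, ba02, dba4, fbb0}.
fe28 is not among them, so fast-forward is not possible.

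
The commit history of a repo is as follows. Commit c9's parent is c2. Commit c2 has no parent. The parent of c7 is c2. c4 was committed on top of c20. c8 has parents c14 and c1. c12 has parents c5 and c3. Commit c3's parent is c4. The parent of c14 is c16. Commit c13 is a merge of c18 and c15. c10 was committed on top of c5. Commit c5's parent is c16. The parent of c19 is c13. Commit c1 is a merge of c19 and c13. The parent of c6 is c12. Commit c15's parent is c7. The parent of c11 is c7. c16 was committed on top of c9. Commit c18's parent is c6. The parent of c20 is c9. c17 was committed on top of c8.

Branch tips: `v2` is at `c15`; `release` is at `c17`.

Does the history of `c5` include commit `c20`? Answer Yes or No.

Ancestors of c5: {c16, c2, c5, c9}.
c20 is not in that set, so it is not an ancestor of c5.

No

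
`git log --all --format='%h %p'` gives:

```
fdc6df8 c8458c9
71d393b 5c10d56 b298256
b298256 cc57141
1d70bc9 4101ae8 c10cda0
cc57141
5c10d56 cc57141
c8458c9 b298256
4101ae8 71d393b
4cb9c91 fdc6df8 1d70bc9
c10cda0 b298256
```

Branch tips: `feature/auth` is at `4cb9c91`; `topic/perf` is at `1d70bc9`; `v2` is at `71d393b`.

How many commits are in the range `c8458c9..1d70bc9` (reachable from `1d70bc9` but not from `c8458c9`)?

Reachable from 1d70bc9: {1d70bc9, 4101ae8, 5c10d56, 71d393b, b298256, c10cda0, cc57141}.
Reachable from c8458c9: {b298256, c8458c9, cc57141}.
In 1d70bc9's history but not c8458c9's: {1d70bc9, 4101ae8, 5c10d56, 71d393b, c10cda0} — 5 commits.

5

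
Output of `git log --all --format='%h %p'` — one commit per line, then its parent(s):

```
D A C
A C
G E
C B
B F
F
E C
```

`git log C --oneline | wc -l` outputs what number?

3

Walking parent pointers from C: reachable set = {B, C, F}.
That is 3 commits.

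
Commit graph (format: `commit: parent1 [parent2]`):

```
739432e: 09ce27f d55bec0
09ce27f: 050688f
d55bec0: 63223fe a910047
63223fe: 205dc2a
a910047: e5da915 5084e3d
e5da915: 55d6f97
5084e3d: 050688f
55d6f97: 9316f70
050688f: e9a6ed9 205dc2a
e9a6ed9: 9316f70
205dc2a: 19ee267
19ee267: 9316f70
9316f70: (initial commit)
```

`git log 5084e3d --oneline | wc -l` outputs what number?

6

Walking parent pointers from 5084e3d: reachable set = {050688f, 19ee267, 205dc2a, 5084e3d, 9316f70, e9a6ed9}.
That is 6 commits.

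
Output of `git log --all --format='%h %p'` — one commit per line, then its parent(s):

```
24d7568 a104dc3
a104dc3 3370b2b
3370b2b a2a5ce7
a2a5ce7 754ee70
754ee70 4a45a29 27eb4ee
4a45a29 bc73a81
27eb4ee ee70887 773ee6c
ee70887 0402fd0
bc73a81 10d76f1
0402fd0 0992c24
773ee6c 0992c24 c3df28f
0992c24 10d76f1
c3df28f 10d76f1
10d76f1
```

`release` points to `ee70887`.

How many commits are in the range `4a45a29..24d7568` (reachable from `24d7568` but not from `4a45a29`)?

Reachable from 24d7568: {0402fd0, 0992c24, 10d76f1, 24d7568, 27eb4ee, 3370b2b, 4a45a29, 754ee70, 773ee6c, a104dc3, a2a5ce7, bc73a81, c3df28f, ee70887}.
Reachable from 4a45a29: {10d76f1, 4a45a29, bc73a81}.
In 24d7568's history but not 4a45a29's: {0402fd0, 0992c24, 24d7568, 27eb4ee, 3370b2b, 754ee70, 773ee6c, a104dc3, a2a5ce7, c3df28f, ee70887} — 11 commits.

11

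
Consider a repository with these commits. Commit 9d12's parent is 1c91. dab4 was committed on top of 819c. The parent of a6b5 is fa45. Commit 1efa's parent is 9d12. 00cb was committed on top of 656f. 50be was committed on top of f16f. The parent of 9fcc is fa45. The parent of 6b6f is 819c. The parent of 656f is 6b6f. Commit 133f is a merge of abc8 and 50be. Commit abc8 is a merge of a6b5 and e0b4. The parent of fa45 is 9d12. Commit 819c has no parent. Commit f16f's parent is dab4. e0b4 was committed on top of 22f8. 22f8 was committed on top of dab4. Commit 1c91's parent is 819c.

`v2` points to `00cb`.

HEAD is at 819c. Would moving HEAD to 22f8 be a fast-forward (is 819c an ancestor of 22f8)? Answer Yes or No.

A fast-forward from 819c to 22f8 is possible iff 819c is an ancestor of 22f8.
Ancestors of 22f8: {22f8, 819c, dab4}.
819c is among them, so fast-forward is possible.

Yes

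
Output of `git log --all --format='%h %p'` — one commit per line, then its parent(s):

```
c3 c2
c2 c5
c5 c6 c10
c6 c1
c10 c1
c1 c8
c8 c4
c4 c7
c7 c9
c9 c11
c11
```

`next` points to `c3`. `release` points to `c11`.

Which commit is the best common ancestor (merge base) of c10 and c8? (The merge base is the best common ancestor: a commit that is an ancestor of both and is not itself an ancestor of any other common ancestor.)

c8

Ancestors of c10: {c1, c10, c11, c4, c7, c8, c9}.
Ancestors of c8: {c11, c4, c7, c8, c9}.
Common ancestors: {c11, c4, c7, c8, c9}.
Among these, c8 is not an ancestor of any other common ancestor — it is the merge base.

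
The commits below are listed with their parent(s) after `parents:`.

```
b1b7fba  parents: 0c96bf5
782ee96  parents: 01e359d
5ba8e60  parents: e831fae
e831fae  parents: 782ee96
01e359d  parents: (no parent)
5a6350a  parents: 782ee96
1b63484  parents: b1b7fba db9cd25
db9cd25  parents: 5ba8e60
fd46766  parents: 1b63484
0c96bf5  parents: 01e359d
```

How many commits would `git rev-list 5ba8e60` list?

4

Walking parent pointers from 5ba8e60: reachable set = {01e359d, 5ba8e60, 782ee96, e831fae}.
That is 4 commits.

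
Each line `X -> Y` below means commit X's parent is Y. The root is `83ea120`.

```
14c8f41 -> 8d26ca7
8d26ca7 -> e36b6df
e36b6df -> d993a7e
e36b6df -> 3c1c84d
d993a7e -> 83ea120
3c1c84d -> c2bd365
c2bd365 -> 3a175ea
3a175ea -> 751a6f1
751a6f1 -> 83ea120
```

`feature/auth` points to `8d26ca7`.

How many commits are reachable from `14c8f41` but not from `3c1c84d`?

Reachable from 14c8f41: {14c8f41, 3a175ea, 3c1c84d, 751a6f1, 83ea120, 8d26ca7, c2bd365, d993a7e, e36b6df}.
Reachable from 3c1c84d: {3a175ea, 3c1c84d, 751a6f1, 83ea120, c2bd365}.
In 14c8f41's history but not 3c1c84d's: {14c8f41, 8d26ca7, d993a7e, e36b6df} — 4 commits.

4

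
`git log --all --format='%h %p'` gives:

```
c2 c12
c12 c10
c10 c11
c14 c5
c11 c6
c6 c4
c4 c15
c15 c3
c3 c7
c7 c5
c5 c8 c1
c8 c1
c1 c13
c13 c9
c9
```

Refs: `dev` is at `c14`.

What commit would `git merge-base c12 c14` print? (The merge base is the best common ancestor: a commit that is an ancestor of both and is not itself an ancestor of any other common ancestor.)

Ancestors of c12: {c1, c10, c11, c12, c13, c15, c3, c4, c5, c6, c7, c8, c9}.
Ancestors of c14: {c1, c13, c14, c5, c8, c9}.
Common ancestors: {c1, c13, c5, c8, c9}.
Among these, c5 is not an ancestor of any other common ancestor — it is the merge base.

c5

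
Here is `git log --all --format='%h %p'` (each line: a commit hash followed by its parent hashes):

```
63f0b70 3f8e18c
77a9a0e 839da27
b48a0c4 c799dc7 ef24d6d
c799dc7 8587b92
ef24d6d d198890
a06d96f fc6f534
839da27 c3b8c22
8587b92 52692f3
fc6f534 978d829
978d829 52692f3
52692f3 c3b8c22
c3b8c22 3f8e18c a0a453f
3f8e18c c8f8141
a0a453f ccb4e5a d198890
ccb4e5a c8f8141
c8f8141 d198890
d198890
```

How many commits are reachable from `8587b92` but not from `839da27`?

2

Reachable from 8587b92: {3f8e18c, 52692f3, 8587b92, a0a453f, c3b8c22, c8f8141, ccb4e5a, d198890}.
Reachable from 839da27: {3f8e18c, 839da27, a0a453f, c3b8c22, c8f8141, ccb4e5a, d198890}.
In 8587b92's history but not 839da27's: {52692f3, 8587b92} — 2 commits.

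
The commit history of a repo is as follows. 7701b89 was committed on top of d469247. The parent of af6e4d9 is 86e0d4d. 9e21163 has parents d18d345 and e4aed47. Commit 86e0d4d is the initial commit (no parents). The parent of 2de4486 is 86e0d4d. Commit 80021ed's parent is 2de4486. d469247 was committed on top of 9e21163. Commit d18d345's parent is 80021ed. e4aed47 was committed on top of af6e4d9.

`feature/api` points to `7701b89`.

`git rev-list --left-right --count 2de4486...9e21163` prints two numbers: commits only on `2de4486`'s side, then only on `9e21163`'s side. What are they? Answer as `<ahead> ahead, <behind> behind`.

0 ahead, 5 behind

Reachable from 2de4486: {2de4486, 86e0d4d}.
Reachable from 9e21163: {2de4486, 80021ed, 86e0d4d, 9e21163, af6e4d9, d18d345, e4aed47}.
Only in 2de4486's history (ahead): {} — 0.
Only in 9e21163's history (behind): {80021ed, 9e21163, af6e4d9, d18d345, e4aed47} — 5.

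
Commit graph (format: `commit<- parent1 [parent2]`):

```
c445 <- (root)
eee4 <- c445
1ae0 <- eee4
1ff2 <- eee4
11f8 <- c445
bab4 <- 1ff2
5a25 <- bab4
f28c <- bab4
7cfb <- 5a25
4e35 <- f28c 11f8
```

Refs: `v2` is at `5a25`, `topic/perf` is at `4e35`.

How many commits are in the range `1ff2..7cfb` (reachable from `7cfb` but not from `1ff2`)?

3

Reachable from 7cfb: {1ff2, 5a25, 7cfb, bab4, c445, eee4}.
Reachable from 1ff2: {1ff2, c445, eee4}.
In 7cfb's history but not 1ff2's: {5a25, 7cfb, bab4} — 3 commits.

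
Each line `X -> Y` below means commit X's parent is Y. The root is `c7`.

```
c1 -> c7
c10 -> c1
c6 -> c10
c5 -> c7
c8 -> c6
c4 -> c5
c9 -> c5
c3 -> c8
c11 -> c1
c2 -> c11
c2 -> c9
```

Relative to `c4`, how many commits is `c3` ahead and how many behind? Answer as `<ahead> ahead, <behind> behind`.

Reachable from c3: {c1, c10, c3, c6, c7, c8}.
Reachable from c4: {c4, c5, c7}.
Only in c3's history (ahead): {c1, c10, c3, c6, c8} — 5.
Only in c4's history (behind): {c4, c5} — 2.

5 ahead, 2 behind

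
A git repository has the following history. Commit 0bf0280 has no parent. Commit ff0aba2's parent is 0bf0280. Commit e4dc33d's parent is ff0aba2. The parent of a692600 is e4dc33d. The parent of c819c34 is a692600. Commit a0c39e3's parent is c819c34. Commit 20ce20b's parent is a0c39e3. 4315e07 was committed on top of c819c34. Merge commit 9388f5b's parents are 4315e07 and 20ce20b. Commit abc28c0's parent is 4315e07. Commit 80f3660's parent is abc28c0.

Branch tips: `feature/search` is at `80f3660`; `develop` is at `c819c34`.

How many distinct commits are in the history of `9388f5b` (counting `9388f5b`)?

Walking parent pointers from 9388f5b: reachable set = {0bf0280, 20ce20b, 4315e07, 9388f5b, a0c39e3, a692600, c819c34, e4dc33d, ff0aba2}.
That is 9 commits.

9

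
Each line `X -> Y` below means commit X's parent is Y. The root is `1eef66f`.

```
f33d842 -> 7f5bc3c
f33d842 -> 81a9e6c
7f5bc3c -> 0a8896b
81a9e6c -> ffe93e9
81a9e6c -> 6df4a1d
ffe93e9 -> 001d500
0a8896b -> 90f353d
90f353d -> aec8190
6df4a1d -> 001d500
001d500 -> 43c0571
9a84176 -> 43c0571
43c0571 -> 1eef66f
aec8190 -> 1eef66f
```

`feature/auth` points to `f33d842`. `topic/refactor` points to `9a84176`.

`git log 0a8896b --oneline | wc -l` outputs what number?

4

Walking parent pointers from 0a8896b: reachable set = {0a8896b, 1eef66f, 90f353d, aec8190}.
That is 4 commits.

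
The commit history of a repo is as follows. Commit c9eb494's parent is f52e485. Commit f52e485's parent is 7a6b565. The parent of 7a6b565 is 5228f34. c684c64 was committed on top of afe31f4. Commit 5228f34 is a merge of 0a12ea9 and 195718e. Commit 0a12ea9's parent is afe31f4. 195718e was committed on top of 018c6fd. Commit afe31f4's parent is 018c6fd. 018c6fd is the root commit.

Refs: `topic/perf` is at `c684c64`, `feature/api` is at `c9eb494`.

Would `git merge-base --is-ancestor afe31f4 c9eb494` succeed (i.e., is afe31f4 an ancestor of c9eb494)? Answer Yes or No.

Yes

Ancestors of c9eb494 (commits reachable by following parents): {018c6fd, 0a12ea9, 195718e, 5228f34, 7a6b565, afe31f4, c9eb494, f52e485}.
afe31f4 is in that set, so it is an ancestor of c9eb494.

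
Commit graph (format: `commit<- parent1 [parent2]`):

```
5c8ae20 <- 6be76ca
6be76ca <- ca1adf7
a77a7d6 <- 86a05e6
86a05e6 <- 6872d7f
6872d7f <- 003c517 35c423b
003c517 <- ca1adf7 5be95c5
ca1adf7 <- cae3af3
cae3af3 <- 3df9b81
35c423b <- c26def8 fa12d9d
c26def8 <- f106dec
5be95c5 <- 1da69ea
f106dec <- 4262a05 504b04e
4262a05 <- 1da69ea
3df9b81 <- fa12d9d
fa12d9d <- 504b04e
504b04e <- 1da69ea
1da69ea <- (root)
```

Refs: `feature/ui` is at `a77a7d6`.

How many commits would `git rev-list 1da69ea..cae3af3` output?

Reachable from cae3af3: {1da69ea, 3df9b81, 504b04e, cae3af3, fa12d9d}.
Reachable from 1da69ea: {1da69ea}.
In cae3af3's history but not 1da69ea's: {3df9b81, 504b04e, cae3af3, fa12d9d} — 4 commits.

4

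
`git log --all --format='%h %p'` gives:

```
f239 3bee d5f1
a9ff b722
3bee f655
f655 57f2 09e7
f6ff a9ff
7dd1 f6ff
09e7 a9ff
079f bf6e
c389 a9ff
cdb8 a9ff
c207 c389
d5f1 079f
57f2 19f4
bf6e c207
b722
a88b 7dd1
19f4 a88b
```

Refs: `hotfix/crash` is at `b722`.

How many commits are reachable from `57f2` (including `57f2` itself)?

Walking parent pointers from 57f2: reachable set = {19f4, 57f2, 7dd1, a88b, a9ff, b722, f6ff}.
That is 7 commits.

7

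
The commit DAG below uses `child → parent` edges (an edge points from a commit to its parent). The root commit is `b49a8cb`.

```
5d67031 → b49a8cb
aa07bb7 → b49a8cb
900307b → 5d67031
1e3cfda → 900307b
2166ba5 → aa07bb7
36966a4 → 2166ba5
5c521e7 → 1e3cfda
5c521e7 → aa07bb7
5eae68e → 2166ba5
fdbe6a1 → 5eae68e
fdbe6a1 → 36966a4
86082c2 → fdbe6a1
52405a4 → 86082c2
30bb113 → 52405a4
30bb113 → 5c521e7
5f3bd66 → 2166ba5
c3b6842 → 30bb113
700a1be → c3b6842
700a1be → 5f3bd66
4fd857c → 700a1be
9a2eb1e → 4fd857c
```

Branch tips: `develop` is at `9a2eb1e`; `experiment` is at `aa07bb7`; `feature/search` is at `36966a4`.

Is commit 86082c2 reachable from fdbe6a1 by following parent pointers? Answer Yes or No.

No

Ancestors of fdbe6a1: {2166ba5, 36966a4, 5eae68e, aa07bb7, b49a8cb, fdbe6a1}.
86082c2 is not in that set, so it is not an ancestor of fdbe6a1.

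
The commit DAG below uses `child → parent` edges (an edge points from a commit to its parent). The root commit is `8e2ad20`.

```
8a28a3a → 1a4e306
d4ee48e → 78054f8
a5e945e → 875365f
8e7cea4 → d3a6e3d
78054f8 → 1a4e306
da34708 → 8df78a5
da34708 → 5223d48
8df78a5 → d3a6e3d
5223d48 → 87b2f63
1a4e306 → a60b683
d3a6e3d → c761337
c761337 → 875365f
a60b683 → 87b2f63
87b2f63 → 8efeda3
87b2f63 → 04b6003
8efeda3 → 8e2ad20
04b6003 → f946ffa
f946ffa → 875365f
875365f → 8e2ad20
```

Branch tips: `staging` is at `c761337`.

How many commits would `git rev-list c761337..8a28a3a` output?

Reachable from 8a28a3a: {04b6003, 1a4e306, 875365f, 87b2f63, 8a28a3a, 8e2ad20, 8efeda3, a60b683, f946ffa}.
Reachable from c761337: {875365f, 8e2ad20, c761337}.
In 8a28a3a's history but not c761337's: {04b6003, 1a4e306, 87b2f63, 8a28a3a, 8efeda3, a60b683, f946ffa} — 7 commits.

7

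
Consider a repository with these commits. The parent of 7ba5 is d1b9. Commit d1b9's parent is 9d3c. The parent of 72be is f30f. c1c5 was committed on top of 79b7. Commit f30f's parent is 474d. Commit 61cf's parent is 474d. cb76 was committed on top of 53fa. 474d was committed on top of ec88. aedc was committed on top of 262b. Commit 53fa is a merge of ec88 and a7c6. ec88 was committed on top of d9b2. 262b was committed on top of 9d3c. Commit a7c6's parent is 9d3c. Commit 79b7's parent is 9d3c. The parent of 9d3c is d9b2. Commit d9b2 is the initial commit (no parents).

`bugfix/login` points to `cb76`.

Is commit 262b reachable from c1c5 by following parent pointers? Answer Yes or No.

Ancestors of c1c5: {79b7, 9d3c, c1c5, d9b2}.
262b is not in that set, so it is not an ancestor of c1c5.

No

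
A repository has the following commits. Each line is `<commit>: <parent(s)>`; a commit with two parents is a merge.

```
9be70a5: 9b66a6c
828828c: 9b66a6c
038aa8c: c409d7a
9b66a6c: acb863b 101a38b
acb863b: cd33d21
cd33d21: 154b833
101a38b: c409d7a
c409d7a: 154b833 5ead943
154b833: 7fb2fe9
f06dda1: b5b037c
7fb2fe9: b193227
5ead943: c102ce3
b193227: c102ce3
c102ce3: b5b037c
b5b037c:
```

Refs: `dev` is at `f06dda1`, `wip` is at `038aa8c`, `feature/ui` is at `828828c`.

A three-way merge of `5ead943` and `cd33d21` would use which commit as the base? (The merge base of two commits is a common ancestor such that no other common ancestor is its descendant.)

Ancestors of 5ead943: {5ead943, b5b037c, c102ce3}.
Ancestors of cd33d21: {154b833, 7fb2fe9, b193227, b5b037c, c102ce3, cd33d21}.
Common ancestors: {b5b037c, c102ce3}.
Among these, c102ce3 is not an ancestor of any other common ancestor — it is the merge base.

c102ce3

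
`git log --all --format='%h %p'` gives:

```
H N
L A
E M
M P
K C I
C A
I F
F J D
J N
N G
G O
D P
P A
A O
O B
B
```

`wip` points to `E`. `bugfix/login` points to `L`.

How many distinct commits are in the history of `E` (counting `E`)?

Walking parent pointers from E: reachable set = {A, B, E, M, O, P}.
That is 6 commits.

6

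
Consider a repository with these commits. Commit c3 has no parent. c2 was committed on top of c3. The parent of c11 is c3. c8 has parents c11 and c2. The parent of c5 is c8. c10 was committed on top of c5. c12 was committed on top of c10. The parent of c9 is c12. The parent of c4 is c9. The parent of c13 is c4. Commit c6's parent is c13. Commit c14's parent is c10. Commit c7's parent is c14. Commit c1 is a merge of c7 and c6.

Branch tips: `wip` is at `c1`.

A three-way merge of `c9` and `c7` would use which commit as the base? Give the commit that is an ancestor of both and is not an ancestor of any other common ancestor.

c10

Ancestors of c9: {c10, c11, c12, c2, c3, c5, c8, c9}.
Ancestors of c7: {c10, c11, c14, c2, c3, c5, c7, c8}.
Common ancestors: {c10, c11, c2, c3, c5, c8}.
Among these, c10 is not an ancestor of any other common ancestor — it is the merge base.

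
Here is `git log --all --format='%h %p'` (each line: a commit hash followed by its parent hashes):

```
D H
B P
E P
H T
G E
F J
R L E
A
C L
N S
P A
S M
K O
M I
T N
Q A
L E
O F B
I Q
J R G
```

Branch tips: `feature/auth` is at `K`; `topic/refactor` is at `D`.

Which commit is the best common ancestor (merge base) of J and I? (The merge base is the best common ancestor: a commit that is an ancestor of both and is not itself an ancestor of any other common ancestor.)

Ancestors of J: {A, E, G, J, L, P, R}.
Ancestors of I: {A, I, Q}.
Common ancestors: {A}.
The only common ancestor is A, so it is the merge base.

A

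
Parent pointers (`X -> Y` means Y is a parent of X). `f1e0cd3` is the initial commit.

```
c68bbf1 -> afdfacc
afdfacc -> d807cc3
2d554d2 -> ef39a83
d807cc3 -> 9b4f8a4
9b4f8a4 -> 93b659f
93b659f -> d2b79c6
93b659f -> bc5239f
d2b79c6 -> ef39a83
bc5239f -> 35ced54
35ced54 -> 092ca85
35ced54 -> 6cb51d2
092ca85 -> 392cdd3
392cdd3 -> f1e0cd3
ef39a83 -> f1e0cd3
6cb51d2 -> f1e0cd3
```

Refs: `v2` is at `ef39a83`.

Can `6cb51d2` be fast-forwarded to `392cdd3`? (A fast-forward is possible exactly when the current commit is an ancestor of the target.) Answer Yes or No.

A fast-forward from 6cb51d2 to 392cdd3 is possible iff 6cb51d2 is an ancestor of 392cdd3.
Ancestors of 392cdd3: {392cdd3, f1e0cd3}.
6cb51d2 is not among them, so fast-forward is not possible.

No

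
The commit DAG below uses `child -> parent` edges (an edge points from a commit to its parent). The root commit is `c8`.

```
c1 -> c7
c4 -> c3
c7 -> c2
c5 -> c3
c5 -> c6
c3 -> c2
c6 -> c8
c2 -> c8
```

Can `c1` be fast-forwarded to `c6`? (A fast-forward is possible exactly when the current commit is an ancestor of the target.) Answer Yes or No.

No

A fast-forward from c1 to c6 is possible iff c1 is an ancestor of c6.
Ancestors of c6: {c6, c8}.
c1 is not among them, so fast-forward is not possible.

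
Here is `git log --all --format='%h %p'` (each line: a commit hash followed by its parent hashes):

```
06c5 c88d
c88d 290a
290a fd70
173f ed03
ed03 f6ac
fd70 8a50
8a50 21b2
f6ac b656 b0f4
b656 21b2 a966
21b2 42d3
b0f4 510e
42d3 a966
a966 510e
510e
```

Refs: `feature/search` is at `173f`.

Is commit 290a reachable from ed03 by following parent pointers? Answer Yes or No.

No

Ancestors of ed03: {21b2, 42d3, 510e, a966, b0f4, b656, ed03, f6ac}.
290a is not in that set, so it is not an ancestor of ed03.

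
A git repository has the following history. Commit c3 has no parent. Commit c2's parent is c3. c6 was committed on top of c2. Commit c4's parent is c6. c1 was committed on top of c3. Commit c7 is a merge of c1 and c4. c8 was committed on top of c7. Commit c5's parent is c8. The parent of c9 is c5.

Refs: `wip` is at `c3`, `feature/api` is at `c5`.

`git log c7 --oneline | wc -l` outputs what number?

Walking parent pointers from c7: reachable set = {c1, c2, c3, c4, c6, c7}.
That is 6 commits.

6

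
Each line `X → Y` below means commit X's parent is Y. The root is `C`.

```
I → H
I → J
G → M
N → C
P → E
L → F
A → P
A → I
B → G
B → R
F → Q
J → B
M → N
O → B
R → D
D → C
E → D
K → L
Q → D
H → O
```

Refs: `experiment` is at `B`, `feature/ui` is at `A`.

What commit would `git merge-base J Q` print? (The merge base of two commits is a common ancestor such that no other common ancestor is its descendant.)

Ancestors of J: {B, C, D, G, J, M, N, R}.
Ancestors of Q: {C, D, Q}.
Common ancestors: {C, D}.
Among these, D is not an ancestor of any other common ancestor — it is the merge base.

D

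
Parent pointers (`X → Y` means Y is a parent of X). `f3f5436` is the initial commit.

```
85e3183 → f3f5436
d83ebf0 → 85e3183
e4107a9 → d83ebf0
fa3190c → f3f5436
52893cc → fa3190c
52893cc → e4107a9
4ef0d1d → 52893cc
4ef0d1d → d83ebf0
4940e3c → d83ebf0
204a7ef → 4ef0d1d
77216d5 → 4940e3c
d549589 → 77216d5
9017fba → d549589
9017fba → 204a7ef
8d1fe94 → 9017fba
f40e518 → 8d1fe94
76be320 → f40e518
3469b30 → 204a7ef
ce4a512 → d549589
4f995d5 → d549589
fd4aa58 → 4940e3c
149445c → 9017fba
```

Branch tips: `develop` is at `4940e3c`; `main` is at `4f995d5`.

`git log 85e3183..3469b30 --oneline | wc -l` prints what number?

Reachable from 3469b30: {204a7ef, 3469b30, 4ef0d1d, 52893cc, 85e3183, d83ebf0, e4107a9, f3f5436, fa3190c}.
Reachable from 85e3183: {85e3183, f3f5436}.
In 3469b30's history but not 85e3183's: {204a7ef, 3469b30, 4ef0d1d, 52893cc, d83ebf0, e4107a9, fa3190c} — 7 commits.

7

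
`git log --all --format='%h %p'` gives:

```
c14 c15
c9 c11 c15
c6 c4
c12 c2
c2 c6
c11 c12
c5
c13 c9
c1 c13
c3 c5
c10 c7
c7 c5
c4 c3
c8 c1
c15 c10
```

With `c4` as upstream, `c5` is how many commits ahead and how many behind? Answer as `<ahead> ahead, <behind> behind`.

0 ahead, 2 behind

Reachable from c5: {c5}.
Reachable from c4: {c3, c4, c5}.
Only in c5's history (ahead): {} — 0.
Only in c4's history (behind): {c3, c4} — 2.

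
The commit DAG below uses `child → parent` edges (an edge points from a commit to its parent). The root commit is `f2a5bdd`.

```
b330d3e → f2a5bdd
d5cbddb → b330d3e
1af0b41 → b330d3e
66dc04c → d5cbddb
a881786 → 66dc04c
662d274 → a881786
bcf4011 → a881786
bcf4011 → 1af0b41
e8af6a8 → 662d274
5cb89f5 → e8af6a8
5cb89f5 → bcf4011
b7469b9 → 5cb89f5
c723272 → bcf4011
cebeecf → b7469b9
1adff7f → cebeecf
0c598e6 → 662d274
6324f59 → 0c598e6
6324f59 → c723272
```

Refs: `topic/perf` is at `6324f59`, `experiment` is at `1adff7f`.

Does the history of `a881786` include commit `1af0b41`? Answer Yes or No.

No

Ancestors of a881786: {66dc04c, a881786, b330d3e, d5cbddb, f2a5bdd}.
1af0b41 is not in that set, so it is not an ancestor of a881786.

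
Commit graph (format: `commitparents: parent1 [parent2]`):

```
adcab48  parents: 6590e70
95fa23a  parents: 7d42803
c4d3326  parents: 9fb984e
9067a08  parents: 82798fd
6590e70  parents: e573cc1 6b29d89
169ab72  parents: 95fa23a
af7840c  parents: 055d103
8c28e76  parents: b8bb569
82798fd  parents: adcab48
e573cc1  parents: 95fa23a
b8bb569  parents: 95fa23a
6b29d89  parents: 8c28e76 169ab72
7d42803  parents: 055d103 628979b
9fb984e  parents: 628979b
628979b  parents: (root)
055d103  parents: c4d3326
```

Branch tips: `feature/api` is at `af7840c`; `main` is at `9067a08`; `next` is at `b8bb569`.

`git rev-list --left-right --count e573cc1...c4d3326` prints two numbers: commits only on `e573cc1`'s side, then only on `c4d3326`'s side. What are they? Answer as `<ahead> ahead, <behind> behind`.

4 ahead, 0 behind

Reachable from e573cc1: {055d103, 628979b, 7d42803, 95fa23a, 9fb984e, c4d3326, e573cc1}.
Reachable from c4d3326: {628979b, 9fb984e, c4d3326}.
Only in e573cc1's history (ahead): {055d103, 7d42803, 95fa23a, e573cc1} — 4.
Only in c4d3326's history (behind): {} — 0.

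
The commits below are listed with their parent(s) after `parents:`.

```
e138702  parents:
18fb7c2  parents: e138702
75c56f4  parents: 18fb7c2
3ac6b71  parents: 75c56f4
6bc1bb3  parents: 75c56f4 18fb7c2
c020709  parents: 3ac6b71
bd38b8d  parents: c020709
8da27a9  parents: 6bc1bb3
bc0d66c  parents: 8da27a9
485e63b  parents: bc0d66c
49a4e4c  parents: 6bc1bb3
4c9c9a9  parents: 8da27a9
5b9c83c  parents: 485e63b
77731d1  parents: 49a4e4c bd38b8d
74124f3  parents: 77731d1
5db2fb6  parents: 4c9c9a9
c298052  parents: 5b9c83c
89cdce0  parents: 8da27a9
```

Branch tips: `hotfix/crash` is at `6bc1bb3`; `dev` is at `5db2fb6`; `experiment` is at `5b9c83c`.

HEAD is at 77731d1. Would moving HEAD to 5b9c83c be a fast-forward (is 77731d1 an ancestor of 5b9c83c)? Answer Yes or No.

A fast-forward from 77731d1 to 5b9c83c is possible iff 77731d1 is an ancestor of 5b9c83c.
Ancestors of 5b9c83c: {18fb7c2, 485e63b, 5b9c83c, 6bc1bb3, 75c56f4, 8da27a9, bc0d66c, e138702}.
77731d1 is not among them, so fast-forward is not possible.

No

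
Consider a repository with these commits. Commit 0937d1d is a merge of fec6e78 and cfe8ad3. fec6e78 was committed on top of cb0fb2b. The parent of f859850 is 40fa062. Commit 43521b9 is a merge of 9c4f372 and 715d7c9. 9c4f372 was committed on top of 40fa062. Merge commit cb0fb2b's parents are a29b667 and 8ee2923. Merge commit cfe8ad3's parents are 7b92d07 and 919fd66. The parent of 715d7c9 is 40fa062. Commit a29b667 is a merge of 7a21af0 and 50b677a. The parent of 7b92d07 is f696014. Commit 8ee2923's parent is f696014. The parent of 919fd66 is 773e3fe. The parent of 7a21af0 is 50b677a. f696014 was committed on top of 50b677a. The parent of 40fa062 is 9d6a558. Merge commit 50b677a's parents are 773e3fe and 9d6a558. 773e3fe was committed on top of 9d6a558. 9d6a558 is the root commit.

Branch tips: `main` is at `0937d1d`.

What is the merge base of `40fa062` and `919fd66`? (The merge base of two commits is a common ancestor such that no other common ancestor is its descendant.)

9d6a558

Ancestors of 40fa062: {40fa062, 9d6a558}.
Ancestors of 919fd66: {773e3fe, 919fd66, 9d6a558}.
Common ancestors: {9d6a558}.
The only common ancestor is 9d6a558, so it is the merge base.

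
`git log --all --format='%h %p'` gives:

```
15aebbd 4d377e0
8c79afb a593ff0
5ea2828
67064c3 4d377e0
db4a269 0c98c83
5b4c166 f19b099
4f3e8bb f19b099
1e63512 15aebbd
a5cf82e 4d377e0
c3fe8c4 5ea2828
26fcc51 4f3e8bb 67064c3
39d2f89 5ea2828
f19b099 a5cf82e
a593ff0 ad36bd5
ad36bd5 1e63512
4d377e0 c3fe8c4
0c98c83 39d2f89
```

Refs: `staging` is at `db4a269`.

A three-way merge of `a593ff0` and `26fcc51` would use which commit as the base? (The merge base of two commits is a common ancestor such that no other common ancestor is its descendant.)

4d377e0

Ancestors of a593ff0: {15aebbd, 1e63512, 4d377e0, 5ea2828, a593ff0, ad36bd5, c3fe8c4}.
Ancestors of 26fcc51: {26fcc51, 4d377e0, 4f3e8bb, 5ea2828, 67064c3, a5cf82e, c3fe8c4, f19b099}.
Common ancestors: {4d377e0, 5ea2828, c3fe8c4}.
Among these, 4d377e0 is not an ancestor of any other common ancestor — it is the merge base.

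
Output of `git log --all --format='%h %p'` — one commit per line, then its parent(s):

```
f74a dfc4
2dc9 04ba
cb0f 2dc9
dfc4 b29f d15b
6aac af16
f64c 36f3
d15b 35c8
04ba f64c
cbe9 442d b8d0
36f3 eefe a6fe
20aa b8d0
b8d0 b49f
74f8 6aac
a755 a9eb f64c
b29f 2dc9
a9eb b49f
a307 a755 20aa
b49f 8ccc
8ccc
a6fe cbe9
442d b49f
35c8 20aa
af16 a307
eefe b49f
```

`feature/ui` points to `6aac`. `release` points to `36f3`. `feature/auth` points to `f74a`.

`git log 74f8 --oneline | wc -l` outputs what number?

Walking parent pointers from 74f8: reachable set = {20aa, 36f3, 442d, 6aac, 74f8, 8ccc, a307, a6fe, a755, a9eb, af16, b49f, b8d0, cbe9, eefe, f64c}.
That is 16 commits.

16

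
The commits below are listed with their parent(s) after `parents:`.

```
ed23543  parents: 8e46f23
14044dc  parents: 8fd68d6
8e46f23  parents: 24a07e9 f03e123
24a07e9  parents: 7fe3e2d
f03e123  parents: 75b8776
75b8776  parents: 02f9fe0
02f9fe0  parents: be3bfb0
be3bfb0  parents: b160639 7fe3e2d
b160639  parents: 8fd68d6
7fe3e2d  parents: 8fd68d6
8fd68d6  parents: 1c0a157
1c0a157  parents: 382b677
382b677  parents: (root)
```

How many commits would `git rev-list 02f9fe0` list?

Walking parent pointers from 02f9fe0: reachable set = {02f9fe0, 1c0a157, 382b677, 7fe3e2d, 8fd68d6, b160639, be3bfb0}.
That is 7 commits.

7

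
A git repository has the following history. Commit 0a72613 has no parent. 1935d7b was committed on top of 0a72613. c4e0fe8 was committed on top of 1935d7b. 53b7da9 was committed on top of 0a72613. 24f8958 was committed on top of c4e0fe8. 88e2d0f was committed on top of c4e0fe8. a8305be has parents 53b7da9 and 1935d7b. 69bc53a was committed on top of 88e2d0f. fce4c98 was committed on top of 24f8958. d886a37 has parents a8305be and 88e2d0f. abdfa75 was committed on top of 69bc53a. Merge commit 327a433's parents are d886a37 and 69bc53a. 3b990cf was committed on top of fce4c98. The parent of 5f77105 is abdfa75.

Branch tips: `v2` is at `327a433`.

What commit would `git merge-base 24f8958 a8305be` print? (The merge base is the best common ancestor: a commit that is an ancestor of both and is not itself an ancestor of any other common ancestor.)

Ancestors of 24f8958: {0a72613, 1935d7b, 24f8958, c4e0fe8}.
Ancestors of a8305be: {0a72613, 1935d7b, 53b7da9, a8305be}.
Common ancestors: {0a72613, 1935d7b}.
Among these, 1935d7b is not an ancestor of any other common ancestor — it is the merge base.

1935d7b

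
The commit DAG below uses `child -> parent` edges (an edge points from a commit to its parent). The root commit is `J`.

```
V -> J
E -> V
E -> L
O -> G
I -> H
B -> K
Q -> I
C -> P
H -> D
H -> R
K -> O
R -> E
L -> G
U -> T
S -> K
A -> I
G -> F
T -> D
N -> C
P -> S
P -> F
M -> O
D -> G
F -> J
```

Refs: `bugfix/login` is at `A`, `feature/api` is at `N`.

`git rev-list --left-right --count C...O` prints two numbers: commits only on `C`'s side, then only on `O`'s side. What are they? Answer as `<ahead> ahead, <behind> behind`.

Reachable from C: {C, F, G, J, K, O, P, S}.
Reachable from O: {F, G, J, O}.
Only in C's history (ahead): {C, K, P, S} — 4.
Only in O's history (behind): {} — 0.

4 ahead, 0 behind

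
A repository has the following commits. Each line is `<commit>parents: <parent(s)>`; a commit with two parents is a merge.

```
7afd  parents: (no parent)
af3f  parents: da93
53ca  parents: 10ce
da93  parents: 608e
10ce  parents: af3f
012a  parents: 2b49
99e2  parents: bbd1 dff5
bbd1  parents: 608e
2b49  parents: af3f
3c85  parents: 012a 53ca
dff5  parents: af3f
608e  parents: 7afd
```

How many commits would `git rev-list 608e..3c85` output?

Reachable from 3c85: {012a, 10ce, 2b49, 3c85, 53ca, 608e, 7afd, af3f, da93}.
Reachable from 608e: {608e, 7afd}.
In 3c85's history but not 608e's: {012a, 10ce, 2b49, 3c85, 53ca, af3f, da93} — 7 commits.

7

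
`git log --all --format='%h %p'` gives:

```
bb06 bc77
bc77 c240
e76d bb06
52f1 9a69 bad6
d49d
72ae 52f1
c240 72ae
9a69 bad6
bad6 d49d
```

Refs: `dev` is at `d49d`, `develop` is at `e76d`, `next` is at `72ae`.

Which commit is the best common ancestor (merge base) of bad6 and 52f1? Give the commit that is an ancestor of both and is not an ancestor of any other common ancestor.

bad6

Ancestors of bad6: {bad6, d49d}.
Ancestors of 52f1: {52f1, 9a69, bad6, d49d}.
Common ancestors: {bad6, d49d}.
Among these, bad6 is not an ancestor of any other common ancestor — it is the merge base.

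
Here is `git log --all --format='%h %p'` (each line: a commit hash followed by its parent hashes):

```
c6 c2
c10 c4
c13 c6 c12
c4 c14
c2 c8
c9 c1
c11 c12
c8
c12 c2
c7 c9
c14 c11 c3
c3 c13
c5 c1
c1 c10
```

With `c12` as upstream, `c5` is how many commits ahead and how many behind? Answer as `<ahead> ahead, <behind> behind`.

9 ahead, 0 behind

Reachable from c5: {c1, c10, c11, c12, c13, c14, c2, c3, c4, c5, c6, c8}.
Reachable from c12: {c12, c2, c8}.
Only in c5's history (ahead): {c1, c10, c11, c13, c14, c3, c4, c5, c6} — 9.
Only in c12's history (behind): {} — 0.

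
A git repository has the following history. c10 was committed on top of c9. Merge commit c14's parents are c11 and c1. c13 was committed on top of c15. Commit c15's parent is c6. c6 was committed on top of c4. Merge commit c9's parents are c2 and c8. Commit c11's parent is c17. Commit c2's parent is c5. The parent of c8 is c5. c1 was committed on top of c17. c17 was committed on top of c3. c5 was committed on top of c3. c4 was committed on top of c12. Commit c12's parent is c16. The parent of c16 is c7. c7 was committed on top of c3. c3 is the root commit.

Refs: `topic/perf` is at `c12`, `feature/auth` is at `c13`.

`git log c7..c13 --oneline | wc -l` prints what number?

6

Reachable from c13: {c12, c13, c15, c16, c3, c4, c6, c7}.
Reachable from c7: {c3, c7}.
In c13's history but not c7's: {c12, c13, c15, c16, c4, c6} — 6 commits.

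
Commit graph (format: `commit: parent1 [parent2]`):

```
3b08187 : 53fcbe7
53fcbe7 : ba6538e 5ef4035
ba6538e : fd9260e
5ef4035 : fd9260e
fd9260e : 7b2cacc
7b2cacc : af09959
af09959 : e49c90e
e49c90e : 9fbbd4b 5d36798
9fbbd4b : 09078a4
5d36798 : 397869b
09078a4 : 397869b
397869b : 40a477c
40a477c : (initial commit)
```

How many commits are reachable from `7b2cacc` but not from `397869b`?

Reachable from 7b2cacc: {09078a4, 397869b, 40a477c, 5d36798, 7b2cacc, 9fbbd4b, af09959, e49c90e}.
Reachable from 397869b: {397869b, 40a477c}.
In 7b2cacc's history but not 397869b's: {09078a4, 5d36798, 7b2cacc, 9fbbd4b, af09959, e49c90e} — 6 commits.

6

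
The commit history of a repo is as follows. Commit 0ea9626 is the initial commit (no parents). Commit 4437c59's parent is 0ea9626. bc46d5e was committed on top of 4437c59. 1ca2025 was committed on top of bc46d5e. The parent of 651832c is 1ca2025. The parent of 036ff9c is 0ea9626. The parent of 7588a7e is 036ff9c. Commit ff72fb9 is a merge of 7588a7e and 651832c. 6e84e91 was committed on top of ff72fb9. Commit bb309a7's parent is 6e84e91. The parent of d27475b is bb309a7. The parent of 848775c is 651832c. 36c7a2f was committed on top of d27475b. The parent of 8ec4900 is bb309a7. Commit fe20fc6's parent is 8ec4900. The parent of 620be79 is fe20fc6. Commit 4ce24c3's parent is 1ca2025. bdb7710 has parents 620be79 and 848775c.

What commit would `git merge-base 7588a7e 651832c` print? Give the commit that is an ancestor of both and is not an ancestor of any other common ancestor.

0ea9626

Ancestors of 7588a7e: {036ff9c, 0ea9626, 7588a7e}.
Ancestors of 651832c: {0ea9626, 1ca2025, 4437c59, 651832c, bc46d5e}.
Common ancestors: {0ea9626}.
The only common ancestor is 0ea9626, so it is the merge base.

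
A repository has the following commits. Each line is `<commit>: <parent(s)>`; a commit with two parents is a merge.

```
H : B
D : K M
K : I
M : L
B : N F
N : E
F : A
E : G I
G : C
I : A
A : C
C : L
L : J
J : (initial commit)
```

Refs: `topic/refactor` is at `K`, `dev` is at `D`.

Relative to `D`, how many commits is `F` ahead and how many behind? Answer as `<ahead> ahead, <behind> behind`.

1 ahead, 4 behind

Reachable from F: {A, C, F, J, L}.
Reachable from D: {A, C, D, I, J, K, L, M}.
Only in F's history (ahead): {F} — 1.
Only in D's history (behind): {D, I, K, M} — 4.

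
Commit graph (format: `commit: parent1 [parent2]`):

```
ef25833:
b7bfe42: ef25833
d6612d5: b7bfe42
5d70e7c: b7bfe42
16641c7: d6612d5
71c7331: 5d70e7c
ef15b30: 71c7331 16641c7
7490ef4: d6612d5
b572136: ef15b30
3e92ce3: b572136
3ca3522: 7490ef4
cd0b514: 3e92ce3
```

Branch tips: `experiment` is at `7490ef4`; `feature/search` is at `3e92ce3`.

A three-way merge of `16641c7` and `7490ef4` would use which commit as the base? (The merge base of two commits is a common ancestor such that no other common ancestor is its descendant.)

Ancestors of 16641c7: {16641c7, b7bfe42, d6612d5, ef25833}.
Ancestors of 7490ef4: {7490ef4, b7bfe42, d6612d5, ef25833}.
Common ancestors: {b7bfe42, d6612d5, ef25833}.
Among these, d6612d5 is not an ancestor of any other common ancestor — it is the merge base.

d6612d5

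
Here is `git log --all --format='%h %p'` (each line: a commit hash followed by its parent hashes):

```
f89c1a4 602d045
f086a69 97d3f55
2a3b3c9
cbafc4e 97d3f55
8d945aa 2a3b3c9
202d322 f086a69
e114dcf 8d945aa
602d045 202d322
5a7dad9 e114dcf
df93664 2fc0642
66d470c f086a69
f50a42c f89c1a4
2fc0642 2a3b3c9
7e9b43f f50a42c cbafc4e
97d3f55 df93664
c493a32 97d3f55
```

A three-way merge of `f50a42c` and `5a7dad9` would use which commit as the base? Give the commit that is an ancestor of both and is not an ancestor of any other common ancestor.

2a3b3c9

Ancestors of f50a42c: {202d322, 2a3b3c9, 2fc0642, 602d045, 97d3f55, df93664, f086a69, f50a42c, f89c1a4}.
Ancestors of 5a7dad9: {2a3b3c9, 5a7dad9, 8d945aa, e114dcf}.
Common ancestors: {2a3b3c9}.
The only common ancestor is 2a3b3c9, so it is the merge base.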